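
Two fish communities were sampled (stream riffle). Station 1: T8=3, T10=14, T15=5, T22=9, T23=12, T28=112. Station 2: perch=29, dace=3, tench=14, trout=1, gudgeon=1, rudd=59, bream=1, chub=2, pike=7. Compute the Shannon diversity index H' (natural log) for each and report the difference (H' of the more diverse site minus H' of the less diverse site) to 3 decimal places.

Station 1: N=155, proportions 0.019355, 0.090323, 0.032258, 0.058065, 0.077419, 0.722581, giving H' = 1.002421 (working shown to 6 dp, full precision carried).
Station 2: N=117, proportions 0.247863, 0.025641, 0.119658, 0.008547, 0.008547, 0.504274, 0.008547, 0.017094, 0.059829, giving H' = 1.399126.
Difference = |1.002421 − 1.399126| = 0.396705, i.e. 0.397 to 3 decimal places.

0.397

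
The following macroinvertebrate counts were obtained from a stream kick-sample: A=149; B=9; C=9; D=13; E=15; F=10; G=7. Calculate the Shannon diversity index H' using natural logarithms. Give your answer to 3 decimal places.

1.131

Total N = 149+9+9+13+15+10+7 = 212, so the proportions are 0.70283, 0.04245, 0.04245, 0.06132, 0.07075, 0.04717, 0.03302 (working shown to 5 dp, full precision carried).
Each pᵢ ln pᵢ term: 0.70283×(-0.35264)=-0.24785, 0.04245×(-3.15936)=-0.13412, 0.04245×(-3.15936)=-0.13412, 0.06132×(-2.79164)=-0.17119, 0.07075×(-2.64854)=-0.18740, 0.04717×(-3.05400)=-0.14406, 0.03302×(-3.41068)=-0.11262.
Sum = -1.13135, so H' = 1.131.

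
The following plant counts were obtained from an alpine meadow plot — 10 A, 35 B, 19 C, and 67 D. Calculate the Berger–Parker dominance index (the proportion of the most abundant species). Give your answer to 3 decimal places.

Total N = 10+35+19+67 = 131, so the proportions are 0.07634, 0.26718, 0.14504, 0.51145 (working shown to 5 dp, full precision carried).
The largest proportion is 0.51145, i.e. d = 0.511 to 3 decimal places.

0.511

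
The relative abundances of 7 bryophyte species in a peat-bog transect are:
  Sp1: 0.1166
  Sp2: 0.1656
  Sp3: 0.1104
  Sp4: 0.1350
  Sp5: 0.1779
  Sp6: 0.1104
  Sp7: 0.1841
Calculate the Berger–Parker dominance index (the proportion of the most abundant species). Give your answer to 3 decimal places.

The largest proportion is 0.1841, i.e. d = 0.184 to 3 decimal places.

0.184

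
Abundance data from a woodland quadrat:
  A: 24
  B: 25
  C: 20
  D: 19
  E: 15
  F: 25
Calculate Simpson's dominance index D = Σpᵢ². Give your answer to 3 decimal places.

0.172

Total N = 24+25+20+19+15+25 = 128, so the proportions are 0.1875, 0.19531, 0.15625, 0.14844, 0.11719, 0.19531 (working shown to 5 dp, full precision carried).
D = 0.1875² + 0.19531² + 0.15625² + 0.14844² + 0.11719² + 0.19531² = 0.03516 + 0.03815 + 0.02441 + 0.02203 + 0.01373 + 0.03815 = 0.17163.
To 3 decimal places, D = 0.172.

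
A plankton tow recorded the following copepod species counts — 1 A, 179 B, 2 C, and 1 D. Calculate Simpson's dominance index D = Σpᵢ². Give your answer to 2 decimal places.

Total N = 1+179+2+1 = 183, so the proportions are 0.0055, 0.9781, 0.0109, 0.0055 (working shown to 4 dp, full precision carried).
D = 0.0055² + 0.9781² + 0.0109² + 0.0055² = 0.0000 + 0.9568 + 0.0001 + 0.0000 = 0.9569.
To 2 decimal places, D = 0.96.

0.96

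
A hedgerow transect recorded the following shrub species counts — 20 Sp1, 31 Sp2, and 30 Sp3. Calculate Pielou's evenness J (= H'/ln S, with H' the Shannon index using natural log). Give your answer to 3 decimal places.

Total N = 20+31+30 = 81, so the proportions are 0.24691, 0.38272, 0.37037 (working shown to 5 dp, full precision carried).
H' = −Σ pᵢ ln pᵢ = −((-0.34536) + (-0.36758) + (-0.36787)) = 1.08082.
With S = 3 species, ln S = 1.09861, so J = 1.08082/1.09861 = 0.98380, i.e. 0.984 to 3 decimal places.

0.984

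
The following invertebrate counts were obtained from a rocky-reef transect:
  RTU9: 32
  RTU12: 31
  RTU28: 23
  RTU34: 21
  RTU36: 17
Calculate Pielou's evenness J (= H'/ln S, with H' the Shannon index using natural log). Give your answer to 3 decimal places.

0.983

Total N = 32+31+23+21+17 = 124, so the proportions are 0.25806, 0.25, 0.18548, 0.16935, 0.1371 (working shown to 5 dp, full precision carried).
H' = −Σ pᵢ ln pᵢ = −((-0.34956) + (-0.34657) + (-0.31250) + (-0.30073) + (-0.27242)) = 1.58179.
With S = 5 species, ln S = 1.60944, so J = 1.58179/1.60944 = 0.98282, i.e. 0.983 to 3 decimal places.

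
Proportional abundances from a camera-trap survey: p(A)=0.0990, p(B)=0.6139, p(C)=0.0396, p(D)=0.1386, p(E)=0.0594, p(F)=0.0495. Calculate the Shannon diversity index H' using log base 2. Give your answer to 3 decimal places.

Each pᵢ log₂ pᵢ term (working shown to 5 dp, full precision carried): 0.099×(-3.33643)=-0.33031, 0.6139×(-0.70392)=-0.43214, 0.0396×(-4.65836)=-0.18447, 0.1386×(-2.85100)=-0.39515, 0.0594×(-4.07339)=-0.24196, 0.0495×(-4.33643)=-0.21465.
Sum = -1.79868, so H' = 1.799.

1.799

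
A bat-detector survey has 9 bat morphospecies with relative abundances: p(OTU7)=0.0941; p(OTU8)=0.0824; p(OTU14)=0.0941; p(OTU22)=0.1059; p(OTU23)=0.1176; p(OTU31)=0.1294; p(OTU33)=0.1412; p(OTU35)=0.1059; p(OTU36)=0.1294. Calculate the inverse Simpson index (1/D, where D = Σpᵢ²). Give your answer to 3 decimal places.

D = 0.0941² + 0.0824² + 0.0941² + 0.1059² + 0.1176² + 0.1294² + 0.1412² + 0.1059² + 0.1294² = 0.0088548 + 0.0067898 + 0.0088548 + 0.0112148 + 0.0138298 + 0.0167444 + 0.0199374 + 0.0112148 + 0.0167444 = 0.1141849 (working shown to 7 dp, full precision carried).
So 1/D = 8.75772, i.e. 8.758 to 3 decimal places.

8.758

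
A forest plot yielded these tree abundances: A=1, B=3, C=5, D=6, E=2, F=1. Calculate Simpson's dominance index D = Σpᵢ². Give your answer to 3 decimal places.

0.235

Total N = 1+3+5+6+2+1 = 18, so the proportions are 0.05556, 0.16667, 0.27778, 0.33333, 0.11111, 0.05556 (working shown to 5 dp, full precision carried).
D = 0.05556² + 0.16667² + 0.27778² + 0.33333² + 0.11111² + 0.05556² = 0.00309 + 0.02778 + 0.07716 + 0.11111 + 0.01235 + 0.00309 = 0.23457.
To 3 decimal places, D = 0.235.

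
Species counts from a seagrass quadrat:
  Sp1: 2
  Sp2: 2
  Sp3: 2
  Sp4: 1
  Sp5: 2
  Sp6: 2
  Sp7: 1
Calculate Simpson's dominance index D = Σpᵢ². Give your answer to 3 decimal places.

Total N = 2+2+2+1+2+2+1 = 12, so the proportions are 0.16667, 0.16667, 0.16667, 0.08333, 0.16667, 0.16667, 0.08333 (working shown to 5 dp, full precision carried).
D = 0.16667² + 0.16667² + 0.16667² + 0.08333² + 0.16667² + 0.16667² + 0.08333² = 0.02778 + 0.02778 + 0.02778 + 0.00694 + 0.02778 + 0.02778 + 0.00694 = 0.15278.
To 3 decimal places, D = 0.153.

0.153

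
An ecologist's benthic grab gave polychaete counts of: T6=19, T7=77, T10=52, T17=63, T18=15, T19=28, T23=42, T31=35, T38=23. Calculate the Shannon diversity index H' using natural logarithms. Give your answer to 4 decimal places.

Total N = 19+77+52+63+15+28+42+35+23 = 354, so the proportions are 0.053672, 0.217514, 0.146893, 0.177966, 0.042373, 0.079096, 0.118644, 0.09887, 0.064972 (working shown to 6 dp, full precision carried).
Each pᵢ ln pᵢ term: 0.053672×(-2.924858)=-0.156984, 0.217514×(-1.525491)=-0.331816, 0.146893×(-1.918053)=-0.281748, 0.177966×(-1.726162)=-0.307198, 0.042373×(-3.161247)=-0.133951, 0.079096×(-2.537092)=-0.200674, 0.118644×(-2.131627)=-0.252905, 0.09887×(-2.313949)=-0.228780, 0.064972×(-2.733803)=-0.177620.
Sum = -2.071676, so H' = 2.0717.

2.0717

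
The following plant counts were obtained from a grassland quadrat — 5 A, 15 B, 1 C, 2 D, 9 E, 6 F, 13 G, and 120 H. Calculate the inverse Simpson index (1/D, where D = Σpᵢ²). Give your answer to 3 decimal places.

1.957

Total N = 5+15+1+2+9+6+13+120 = 171, so the proportions are 0.02924, 0.087719, 0.005848, 0.011696, 0.052632, 0.035088, 0.076023, 0.701754 (working shown to 6 dp, full precision carried).
D = 0.02924² + 0.087719² + 0.005848² + 0.011696² + 0.052632² + 0.035088² + 0.076023² + 0.701754² = 0.000855 + 0.007695 + 0.000034 + 0.000137 + 0.002770 + 0.001231 + 0.005780 + 0.492459 = 0.510961.
So 1/D = 1.95710, i.e. 1.957 to 3 decimal places.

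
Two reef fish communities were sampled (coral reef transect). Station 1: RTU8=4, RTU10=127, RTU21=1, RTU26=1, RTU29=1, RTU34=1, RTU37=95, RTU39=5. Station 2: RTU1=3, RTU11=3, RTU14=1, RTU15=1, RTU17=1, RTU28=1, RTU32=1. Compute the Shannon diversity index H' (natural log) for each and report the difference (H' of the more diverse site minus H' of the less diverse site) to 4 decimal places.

0.8558

Station 1: N=235, proportions 0.017021, 0.540426, 0.004255, 0.004255, 0.004255, 0.004255, 0.404255, 0.021277, giving H' = 0.942894 (working shown to 6 dp, full precision carried).
Station 2: N=11, proportions 0.272727, 0.272727, 0.090909, 0.090909, 0.090909, 0.090909, 0.090909, giving H' = 1.798652.
Difference = |0.942894 − 1.798652| = 0.855758, i.e. 0.8558 to 4 decimal places.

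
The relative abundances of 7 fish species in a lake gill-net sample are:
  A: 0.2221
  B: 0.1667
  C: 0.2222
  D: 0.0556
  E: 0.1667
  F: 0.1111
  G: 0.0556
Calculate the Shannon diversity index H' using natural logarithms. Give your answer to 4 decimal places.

Each pᵢ ln pᵢ term (working shown to 6 dp, full precision carried): 0.2221×(-1.504628)=-0.334178, 0.1667×(-1.791559)=-0.298653, 0.2222×(-1.504177)=-0.334228, 0.0556×(-2.889572)=-0.160660, 0.1667×(-1.791559)=-0.298653, 0.1111×(-2.197325)=-0.244123, 0.0556×(-2.889572)=-0.160660.
Sum = -1.831155, so H' = 1.8312.

1.8312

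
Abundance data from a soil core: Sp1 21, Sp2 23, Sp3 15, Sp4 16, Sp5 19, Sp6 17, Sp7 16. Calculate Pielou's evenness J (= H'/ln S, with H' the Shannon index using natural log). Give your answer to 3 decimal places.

Total N = 21+23+15+16+19+17+16 = 127, so the proportions are 0.16535, 0.1811, 0.11811, 0.12598, 0.14961, 0.13386, 0.12598 (working shown to 5 dp, full precision carried).
H' = −Σ pᵢ ln pᵢ = −((-0.29758) + (-0.30945) + (-0.25230) + (-0.26099) + (-0.28421) + (-0.26919) + (-0.26099)) = 1.93471.
With S = 7 species, ln S = 1.94591, so J = 1.93471/1.94591 = 0.99424, i.e. 0.994 to 3 decimal places.

0.994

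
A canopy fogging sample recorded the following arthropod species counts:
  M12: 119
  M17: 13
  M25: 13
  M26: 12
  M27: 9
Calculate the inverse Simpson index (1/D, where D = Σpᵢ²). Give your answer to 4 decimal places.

1.8715

Total N = 119+13+13+12+9 = 166, so the proportions are 0.7168675, 0.0783133, 0.0783133, 0.0722892, 0.0542169 (working shown to 7 dp, full precision carried).
D = 0.7168675² + 0.0783133² + 0.0783133² + 0.0722892² + 0.0542169² = 0.5138990 + 0.0061330 + 0.0061330 + 0.0052257 + 0.0029395 = 0.5343301.
So 1/D = 1.871502, i.e. 1.8715 to 4 decimal places.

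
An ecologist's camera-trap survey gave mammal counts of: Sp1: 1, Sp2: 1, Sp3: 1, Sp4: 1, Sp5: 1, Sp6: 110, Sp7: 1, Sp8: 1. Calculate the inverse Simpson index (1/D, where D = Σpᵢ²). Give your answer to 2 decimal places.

1.13

Total N = 1+1+1+1+1+110+1+1 = 117, so the proportions are 0.00855, 0.00855, 0.00855, 0.00855, 0.00855, 0.94017, 0.00855, 0.00855 (working shown to 5 dp, full precision carried).
D = 0.00855² + 0.00855² + 0.00855² + 0.00855² + 0.00855² + 0.94017² + 0.00855² + 0.00855² = 0.00007 + 0.00007 + 0.00007 + 0.00007 + 0.00007 + 0.88392 + 0.00007 + 0.00007 = 0.88443.
So 1/D = 1.1307, i.e. 1.13 to 2 decimal places.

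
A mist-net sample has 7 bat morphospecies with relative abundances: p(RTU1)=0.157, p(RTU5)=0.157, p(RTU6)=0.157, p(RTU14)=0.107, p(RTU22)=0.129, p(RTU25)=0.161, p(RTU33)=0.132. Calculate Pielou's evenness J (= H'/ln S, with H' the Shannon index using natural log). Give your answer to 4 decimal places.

0.9953

H' = −Σ pᵢ ln pᵢ = −((-0.290687) + (-0.290687) + (-0.290687) + (-0.239137) + (-0.264185) + (-0.294042) + (-0.267294)) = 1.936719 (working shown to 6 dp, full precision carried).
With S = 7 species, ln S = 1.945910, so J = 1.936719/1.945910 = 0.995277, i.e. 0.9953 to 4 decimal places.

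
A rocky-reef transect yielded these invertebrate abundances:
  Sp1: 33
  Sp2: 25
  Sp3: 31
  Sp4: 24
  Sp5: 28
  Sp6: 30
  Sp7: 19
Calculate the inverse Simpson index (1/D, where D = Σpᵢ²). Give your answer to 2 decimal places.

6.82

Total N = 33+25+31+24+28+30+19 = 190, so the proportions are 0.173684, 0.131579, 0.163158, 0.126316, 0.147368, 0.157895, 0.1 (working shown to 6 dp, full precision carried).
D = 0.173684² + 0.131579² + 0.163158² + 0.126316² + 0.147368² + 0.157895² + 0.1² = 0.030166 + 0.017313 + 0.026620 + 0.015956 + 0.021717 + 0.024931 + 0.010000 = 0.146704.
So 1/D = 6.8165, i.e. 6.82 to 2 decimal places.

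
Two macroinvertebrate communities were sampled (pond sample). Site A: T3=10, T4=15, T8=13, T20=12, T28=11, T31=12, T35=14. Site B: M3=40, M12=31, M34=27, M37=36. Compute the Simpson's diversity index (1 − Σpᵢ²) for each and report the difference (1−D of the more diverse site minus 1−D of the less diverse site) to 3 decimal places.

0.110

Site A: N=87, proportions 0.11494, 0.17241, 0.14943, 0.13793, 0.12644, 0.13793, 0.16092, giving 1−D = 0.85480 (working shown to 5 dp, full precision carried).
Site B: N=134, proportions 0.29851, 0.23134, 0.20149, 0.26866, giving 1−D = 0.74460.
Difference = |0.85480 − 0.74460| = 0.11020, i.e. 0.110 to 3 decimal places.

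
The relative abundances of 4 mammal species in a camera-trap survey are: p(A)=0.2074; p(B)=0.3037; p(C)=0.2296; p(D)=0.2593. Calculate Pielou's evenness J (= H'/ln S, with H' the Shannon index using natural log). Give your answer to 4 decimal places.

0.9926

H' = −Σ pᵢ ln pᵢ = −((-0.326262) + (-0.361924) + (-0.337837) + (-0.349995)) = 1.376019 (working shown to 6 dp, full precision carried).
With S = 4 species, ln S = 1.386294, so J = 1.376019/1.386294 = 0.992588, i.e. 0.9926 to 4 decimal places.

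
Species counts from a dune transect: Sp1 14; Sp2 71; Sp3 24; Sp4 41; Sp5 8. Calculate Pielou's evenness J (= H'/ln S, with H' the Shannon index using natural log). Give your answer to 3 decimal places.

Total N = 14+71+24+41+8 = 158, so the proportions are 0.08861, 0.44937, 0.1519, 0.25949, 0.05063 (working shown to 5 dp, full precision carried).
H' = −Σ pᵢ ln pᵢ = −((-0.21474) + (-0.35946) + (-0.28626) + (-0.35006) + (-0.15105)) = 1.36157.
With S = 5 species, ln S = 1.60944, so J = 1.36157/1.60944 = 0.84599, i.e. 0.846 to 3 decimal places.

0.846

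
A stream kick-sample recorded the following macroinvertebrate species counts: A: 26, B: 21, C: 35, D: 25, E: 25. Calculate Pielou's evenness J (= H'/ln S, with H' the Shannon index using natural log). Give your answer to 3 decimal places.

Total N = 26+21+35+25+25 = 132, so the proportions are 0.19697, 0.15909, 0.26515, 0.18939, 0.18939 (working shown to 5 dp, full precision carried).
H' = −Σ pᵢ ln pᵢ = −((-0.32002) + (-0.29245) + (-0.35198) + (-0.31514) + (-0.31514)) = 1.59472.
With S = 5 species, ln S = 1.60944, so J = 1.59472/1.60944 = 0.99086, i.e. 0.991 to 3 decimal places.

0.991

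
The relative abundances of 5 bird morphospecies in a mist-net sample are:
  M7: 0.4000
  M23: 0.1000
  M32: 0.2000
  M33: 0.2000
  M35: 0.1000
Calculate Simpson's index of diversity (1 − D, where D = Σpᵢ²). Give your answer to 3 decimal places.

D = 0.4² + 0.1² + 0.2² + 0.2² + 0.1² = 0.16000 + 0.01000 + 0.04000 + 0.04000 + 0.01000 = 0.26000 (working shown to 5 dp, full precision carried).
So 1 − D = 0.74000, i.e. 0.740 to 3 decimal places.

0.740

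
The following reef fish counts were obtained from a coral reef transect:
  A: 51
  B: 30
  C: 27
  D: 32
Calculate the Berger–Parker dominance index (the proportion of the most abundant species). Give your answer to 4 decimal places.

0.3643

Total N = 51+30+27+32 = 140, so the proportions are 0.364286, 0.214286, 0.192857, 0.228571 (working shown to 6 dp, full precision carried).
The largest proportion is 0.364286, i.e. d = 0.3643 to 4 decimal places.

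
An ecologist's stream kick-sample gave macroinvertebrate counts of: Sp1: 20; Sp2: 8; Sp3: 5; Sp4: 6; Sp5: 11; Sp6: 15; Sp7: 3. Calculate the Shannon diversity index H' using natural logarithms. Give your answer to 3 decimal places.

1.784

Total N = 20+8+5+6+11+15+3 = 68, so the proportions are 0.29412, 0.11765, 0.07353, 0.08824, 0.16176, 0.22059, 0.04412 (working shown to 5 dp, full precision carried).
Each pᵢ ln pᵢ term: 0.29412×(-1.22378)=-0.35993, 0.11765×(-2.14007)=-0.25177, 0.07353×(-2.61007)=-0.19192, 0.08824×(-2.42775)=-0.21421, 0.16176×(-1.82161)=-0.29467, 0.22059×(-1.51146)=-0.33341, 0.04412×(-3.12090)=-0.13769.
Sum = -1.78361, so H' = 1.784.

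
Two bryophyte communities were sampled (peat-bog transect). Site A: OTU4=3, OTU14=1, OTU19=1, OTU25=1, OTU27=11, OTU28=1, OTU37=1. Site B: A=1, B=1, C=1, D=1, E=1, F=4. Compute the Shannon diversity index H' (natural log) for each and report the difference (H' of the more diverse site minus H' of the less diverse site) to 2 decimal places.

0.20

Site A: N=19, proportions 0.1579, 0.0526, 0.0526, 0.0526, 0.5789, 0.0526, 0.0526, giving H' = 1.3827 (working shown to 4 dp, full precision carried).
Site B: N=9, proportions 0.1111, 0.1111, 0.1111, 0.1111, 0.1111, 0.4444, giving H' = 1.5811.
Difference = |1.3827 − 1.5811| = 0.1984, i.e. 0.20 to 2 decimal places.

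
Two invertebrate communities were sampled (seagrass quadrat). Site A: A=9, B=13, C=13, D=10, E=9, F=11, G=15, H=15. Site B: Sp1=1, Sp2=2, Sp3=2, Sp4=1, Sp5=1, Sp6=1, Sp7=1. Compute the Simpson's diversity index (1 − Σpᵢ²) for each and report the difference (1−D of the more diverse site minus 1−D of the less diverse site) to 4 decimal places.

0.0307

Site A: N=95, proportions 0.094737, 0.136842, 0.136842, 0.105263, 0.094737, 0.115789, 0.157895, 0.157895, giving 1−D = 0.870249 (working shown to 6 dp, full precision carried).
Site B: N=9, proportions 0.111111, 0.222222, 0.222222, 0.111111, 0.111111, 0.111111, 0.111111, giving 1−D = 0.839506.
Difference = |0.870249 − 0.839506| = 0.030743, i.e. 0.0307 to 4 decimal places.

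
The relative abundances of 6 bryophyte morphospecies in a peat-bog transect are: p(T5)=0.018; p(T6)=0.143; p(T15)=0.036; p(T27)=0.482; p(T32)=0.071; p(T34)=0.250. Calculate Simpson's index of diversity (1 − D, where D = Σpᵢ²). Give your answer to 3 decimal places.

D = 0.018² + 0.143² + 0.036² + 0.482² + 0.071² + 0.25² = 0.00032 + 0.02045 + 0.00130 + 0.23232 + 0.00504 + 0.06250 = 0.32193 (working shown to 5 dp, full precision carried).
So 1 − D = 0.67807, i.e. 0.678 to 3 decimal places.

0.678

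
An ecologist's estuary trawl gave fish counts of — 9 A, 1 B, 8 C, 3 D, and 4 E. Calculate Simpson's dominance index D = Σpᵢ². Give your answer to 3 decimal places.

Total N = 9+1+8+3+4 = 25, so the proportions are 0.36, 0.04, 0.32, 0.12, 0.16 (working shown to 5 dp, full precision carried).
D = 0.36² + 0.04² + 0.32² + 0.12² + 0.16² = 0.12960 + 0.00160 + 0.10240 + 0.01440 + 0.02560 = 0.27360.
To 3 decimal places, D = 0.274.

0.274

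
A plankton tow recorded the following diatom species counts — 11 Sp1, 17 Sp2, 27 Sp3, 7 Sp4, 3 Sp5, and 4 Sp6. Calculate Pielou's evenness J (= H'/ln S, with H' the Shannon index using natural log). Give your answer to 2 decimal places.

Total N = 11+17+27+7+3+4 = 69, so the proportions are 0.1594, 0.2464, 0.3913, 0.1014, 0.0435, 0.058 (working shown to 4 dp, full precision carried).
H' = −Σ pᵢ ln pᵢ = −((-0.2927) + (-0.3451) + (-0.3671) + (-0.2321) + (-0.1363) + (-0.1651)) = 1.5386.
With S = 6 species, ln S = 1.7918, so J = 1.5386/1.7918 = 0.8587, i.e. 0.86 to 2 decimal places.

0.86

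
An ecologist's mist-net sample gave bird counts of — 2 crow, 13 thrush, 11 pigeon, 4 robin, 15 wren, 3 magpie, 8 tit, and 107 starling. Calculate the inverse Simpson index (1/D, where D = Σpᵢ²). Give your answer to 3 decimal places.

2.204

Total N = 2+13+11+4+15+3+8+107 = 163, so the proportions are 0.01227, 0.079755, 0.067485, 0.02454, 0.092025, 0.018405, 0.04908, 0.656442 (working shown to 6 dp, full precision carried).
D = 0.01227² + 0.079755² + 0.067485² + 0.02454² + 0.092025² + 0.018405² + 0.04908² + 0.656442² = 0.000151 + 0.006361 + 0.004554 + 0.000602 + 0.008469 + 0.000339 + 0.002409 + 0.430916 = 0.453800.
So 1/D = 2.20362, i.e. 2.204 to 3 decimal places.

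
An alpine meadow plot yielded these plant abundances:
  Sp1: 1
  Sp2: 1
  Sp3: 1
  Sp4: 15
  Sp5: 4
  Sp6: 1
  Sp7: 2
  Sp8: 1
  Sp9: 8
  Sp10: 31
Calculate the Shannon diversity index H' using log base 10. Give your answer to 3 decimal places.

0.673

Total N = 1+1+1+15+4+1+2+1+8+31 = 65, so the proportions are 0.01538, 0.01538, 0.01538, 0.23077, 0.06154, 0.01538, 0.03077, 0.01538, 0.12308, 0.47692 (working shown to 5 dp, full precision carried).
Each pᵢ log₁₀ pᵢ term: 0.01538×(-1.81291)=-0.02789, 0.01538×(-1.81291)=-0.02789, 0.01538×(-1.81291)=-0.02789, 0.23077×(-0.63682)=-0.14696, 0.06154×(-1.21085)=-0.07451, 0.01538×(-1.81291)=-0.02789, 0.03077×(-1.51188)=-0.04652, 0.01538×(-1.81291)=-0.02789, 0.12308×(-0.90982)=-0.11198, 0.47692×(-0.32155)=-0.15336.
Sum = -0.67278, so H' = 0.673.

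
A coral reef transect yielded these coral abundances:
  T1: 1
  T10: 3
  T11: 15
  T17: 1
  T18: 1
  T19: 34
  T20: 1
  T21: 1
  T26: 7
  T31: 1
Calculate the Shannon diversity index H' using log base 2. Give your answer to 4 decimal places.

Total N = 1+3+15+1+1+34+1+1+7+1 = 65, so the proportions are 0.015385, 0.046154, 0.230769, 0.015385, 0.015385, 0.523077, 0.015385, 0.015385, 0.107692, 0.015385 (working shown to 6 dp, full precision carried).
Each pᵢ log₂ pᵢ term: 0.015385×(-6.022368)=-0.092652, 0.046154×(-4.437405)=-0.204803, 0.230769×(-2.115477)=-0.488187, 0.015385×(-6.022368)=-0.092652, 0.015385×(-6.022368)=-0.092652, 0.523077×(-0.934905)=-0.489027, 0.015385×(-6.022368)=-0.092652, 0.015385×(-6.022368)=-0.092652, 0.107692×(-3.215013)=-0.346232, 0.015385×(-6.022368)=-0.092652.
Sum = -2.084161, so H' = 2.0842.

2.0842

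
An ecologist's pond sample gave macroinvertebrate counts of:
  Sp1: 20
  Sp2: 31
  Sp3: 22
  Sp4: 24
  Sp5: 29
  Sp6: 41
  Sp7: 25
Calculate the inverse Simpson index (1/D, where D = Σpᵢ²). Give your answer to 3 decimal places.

6.621

Total N = 20+31+22+24+29+41+25 = 192, so the proportions are 0.1041667, 0.1614583, 0.1145833, 0.125, 0.1510417, 0.2135417, 0.1302083 (working shown to 7 dp, full precision carried).
D = 0.1041667² + 0.1614583² + 0.1145833² + 0.125² + 0.1510417² + 0.2135417² + 0.1302083² = 0.0108507 + 0.0260688 + 0.0131293 + 0.0156250 + 0.0228136 + 0.0456000 + 0.0169542 = 0.1510417.
So 1/D = 6.62069, i.e. 6.621 to 3 decimal places.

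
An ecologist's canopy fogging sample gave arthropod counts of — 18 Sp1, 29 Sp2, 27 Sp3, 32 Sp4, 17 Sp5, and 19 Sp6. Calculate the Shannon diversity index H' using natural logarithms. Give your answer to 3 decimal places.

1.761

Total N = 18+29+27+32+17+19 = 142, so the proportions are 0.12676, 0.20423, 0.19014, 0.22535, 0.11972, 0.1338 (working shown to 5 dp, full precision carried).
Each pᵢ ln pᵢ term: 0.12676×(-2.06546)=-0.26182, 0.20423×(-1.58853)=-0.32442, 0.19014×(-1.65999)=-0.31563, 0.22535×(-1.49009)=-0.33580, 0.11972×(-2.12261)=-0.25412, 0.1338×(-2.01139)=-0.26913.
Sum = -1.76091, so H' = 1.761.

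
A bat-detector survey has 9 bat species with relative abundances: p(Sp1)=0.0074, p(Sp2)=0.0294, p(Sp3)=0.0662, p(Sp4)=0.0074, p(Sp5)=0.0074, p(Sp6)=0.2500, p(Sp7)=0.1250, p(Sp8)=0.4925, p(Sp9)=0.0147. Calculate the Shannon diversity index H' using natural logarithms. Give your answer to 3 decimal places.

1.410

Each pᵢ ln pᵢ term (working shown to 5 dp, full precision carried): 0.0074×(-4.90628)=-0.03631, 0.0294×(-3.52676)=-0.10369, 0.0662×(-2.71507)=-0.17974, 0.0074×(-4.90628)=-0.03631, 0.0074×(-4.90628)=-0.03631, 0.25×(-1.38629)=-0.34657, 0.125×(-2.07944)=-0.25993, 0.4925×(-0.70826)=-0.34882, 0.0147×(-4.21991)=-0.06203.
Sum = -1.40970, so H' = 1.410.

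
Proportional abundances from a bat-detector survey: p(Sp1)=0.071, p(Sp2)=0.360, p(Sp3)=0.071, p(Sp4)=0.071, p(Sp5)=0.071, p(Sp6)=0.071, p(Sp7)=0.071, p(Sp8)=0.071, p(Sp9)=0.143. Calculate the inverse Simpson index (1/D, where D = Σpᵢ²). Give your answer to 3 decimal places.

D = 0.071² + 0.36² + 0.071² + 0.071² + 0.071² + 0.071² + 0.071² + 0.071² + 0.143² = 0.0050410 + 0.1296000 + 0.0050410 + 0.0050410 + 0.0050410 + 0.0050410 + 0.0050410 + 0.0050410 + 0.0204490 = 0.1853360 (working shown to 7 dp, full precision carried).
So 1/D = 5.39561, i.e. 5.396 to 3 decimal places.

5.396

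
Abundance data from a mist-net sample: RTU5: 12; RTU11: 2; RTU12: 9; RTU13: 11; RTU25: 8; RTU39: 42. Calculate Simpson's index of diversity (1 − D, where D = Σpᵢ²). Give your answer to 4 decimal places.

Total N = 12+2+9+11+8+42 = 84, so the proportions are 0.142857, 0.02381, 0.107143, 0.130952, 0.095238, 0.5 (working shown to 6 dp, full precision carried).
D = 0.142857² + 0.02381² + 0.107143² + 0.130952² + 0.095238² + 0.5² = 0.020408 + 0.000567 + 0.011480 + 0.017149 + 0.009070 + 0.250000 = 0.308673.
So 1 − D = 0.691327, i.e. 0.6913 to 4 decimal places.

0.6913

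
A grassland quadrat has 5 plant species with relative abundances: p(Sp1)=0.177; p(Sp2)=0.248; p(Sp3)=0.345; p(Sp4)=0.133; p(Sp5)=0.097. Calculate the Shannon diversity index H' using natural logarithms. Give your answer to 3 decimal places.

Each pᵢ ln pᵢ term (working shown to 5 dp, full precision carried): 0.177×(-1.73161)=-0.30649, 0.248×(-1.39433)=-0.34579, 0.345×(-1.06421)=-0.36715, 0.133×(-2.01741)=-0.26832, 0.097×(-2.33304)=-0.22631.
Sum = -1.51406, so H' = 1.514.

1.514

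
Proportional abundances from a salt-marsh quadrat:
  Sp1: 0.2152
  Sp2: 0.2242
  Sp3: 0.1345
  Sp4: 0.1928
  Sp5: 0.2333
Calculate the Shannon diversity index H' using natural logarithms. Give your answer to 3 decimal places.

Each pᵢ ln pᵢ term (working shown to 5 dp, full precision carried): 0.2152×(-1.53619)=-0.33059, 0.2242×(-1.49522)=-0.33523, 0.1345×(-2.00619)=-0.26983, 0.1928×(-1.64610)=-0.31737, 0.2333×(-1.45543)=-0.33955.
Sum = -1.59257, so H' = 1.593.

1.593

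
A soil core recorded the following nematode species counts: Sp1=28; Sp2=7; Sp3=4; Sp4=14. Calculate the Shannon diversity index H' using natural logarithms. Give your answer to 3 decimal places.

1.151

Total N = 28+7+4+14 = 53, so the proportions are 0.5283, 0.13208, 0.07547, 0.26415 (working shown to 5 dp, full precision carried).
Each pᵢ ln pᵢ term: 0.5283×(-0.63809)=-0.33710, 0.13208×(-2.02438)=-0.26737, 0.07547×(-2.58400)=-0.19502, 0.26415×(-1.33123)=-0.35165.
Sum = -1.15114, so H' = 1.151.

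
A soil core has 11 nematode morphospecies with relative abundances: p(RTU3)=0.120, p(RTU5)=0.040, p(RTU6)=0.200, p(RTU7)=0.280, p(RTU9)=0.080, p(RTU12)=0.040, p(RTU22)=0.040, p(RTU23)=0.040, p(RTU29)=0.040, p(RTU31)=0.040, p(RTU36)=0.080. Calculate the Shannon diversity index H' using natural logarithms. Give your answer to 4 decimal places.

2.1094

Each pᵢ ln pᵢ term (working shown to 6 dp, full precision carried): 0.12×(-2.120264)=-0.254432, 0.04×(-3.218876)=-0.128755, 0.2×(-1.609438)=-0.321888, 0.28×(-1.272966)=-0.356430, 0.08×(-2.525729)=-0.202058, 0.04×(-3.218876)=-0.128755, 0.04×(-3.218876)=-0.128755, 0.04×(-3.218876)=-0.128755, 0.04×(-3.218876)=-0.128755, 0.04×(-3.218876)=-0.128755, 0.08×(-2.525729)=-0.202058.
Sum = -2.109396, so H' = 2.1094.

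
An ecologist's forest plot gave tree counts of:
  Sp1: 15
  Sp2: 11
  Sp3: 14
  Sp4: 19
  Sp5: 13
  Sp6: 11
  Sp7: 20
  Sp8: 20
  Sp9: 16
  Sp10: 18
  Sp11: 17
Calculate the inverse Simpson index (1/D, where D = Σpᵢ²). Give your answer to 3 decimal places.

10.579

Total N = 15+11+14+19+13+11+20+20+16+18+17 = 174, so the proportions are 0.0862069, 0.06321839, 0.08045977, 0.1091954, 0.07471264, 0.06321839, 0.11494253, 0.11494253, 0.09195402, 0.10344828, 0.09770115 (working shown to 8 dp, full precision carried).
D = 0.0862069² + 0.06321839² + 0.08045977² + 0.1091954² + 0.07471264² + 0.06321839² + 0.11494253² + 0.11494253² + 0.09195402² + 0.10344828² + 0.09770115² = 0.00743163 + 0.00399656 + 0.00647377 + 0.01192364 + 0.00558198 + 0.00399656 + 0.01321178 + 0.01321178 + 0.00845554 + 0.01070155 + 0.00954551 = 0.09453032.
So 1/D = 10.57862, i.e. 10.579 to 3 decimal places.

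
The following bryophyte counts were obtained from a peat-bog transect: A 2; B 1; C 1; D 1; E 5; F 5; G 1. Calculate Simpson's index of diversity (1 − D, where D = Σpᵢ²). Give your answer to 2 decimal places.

Total N = 2+1+1+1+5+5+1 = 16, so the proportions are 0.125, 0.0625, 0.0625, 0.0625, 0.3125, 0.3125, 0.0625 (working shown to 4 dp, full precision carried).
D = 0.125² + 0.0625² + 0.0625² + 0.0625² + 0.3125² + 0.3125² + 0.0625² = 0.0156 + 0.0039 + 0.0039 + 0.0039 + 0.0977 + 0.0977 + 0.0039 = 0.2266.
So 1 − D = 0.7734, i.e. 0.77 to 2 decimal places.

0.77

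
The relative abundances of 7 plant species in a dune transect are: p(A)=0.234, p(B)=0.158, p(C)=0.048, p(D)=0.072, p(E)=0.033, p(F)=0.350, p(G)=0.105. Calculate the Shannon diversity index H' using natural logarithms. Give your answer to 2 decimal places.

Each pᵢ ln pᵢ term (working shown to 4 dp, full precision carried): 0.234×(-1.4524)=-0.3399, 0.158×(-1.8452)=-0.2915, 0.048×(-3.0366)=-0.1458, 0.072×(-2.6311)=-0.1894, 0.033×(-3.4112)=-0.1126, 0.35×(-1.0498)=-0.3674, 0.105×(-2.2538)=-0.2366.
Sum = -1.6833, so H' = 1.68.

1.68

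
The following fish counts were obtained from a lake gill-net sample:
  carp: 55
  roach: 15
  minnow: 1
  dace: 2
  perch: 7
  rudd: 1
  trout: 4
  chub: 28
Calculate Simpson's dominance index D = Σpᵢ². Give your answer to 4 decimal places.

0.3215

Total N = 55+15+1+2+7+1+4+28 = 113, so the proportions are 0.486726, 0.132743, 0.00885, 0.017699, 0.061947, 0.00885, 0.035398, 0.247788 (working shown to 6 dp, full precision carried).
D = 0.486726² + 0.132743² + 0.00885² + 0.017699² + 0.061947² + 0.00885² + 0.035398² + 0.247788² = 0.236902 + 0.017621 + 0.000078 + 0.000313 + 0.003837 + 0.000078 + 0.001253 + 0.061399 = 0.321482.
To 4 decimal places, D = 0.3215.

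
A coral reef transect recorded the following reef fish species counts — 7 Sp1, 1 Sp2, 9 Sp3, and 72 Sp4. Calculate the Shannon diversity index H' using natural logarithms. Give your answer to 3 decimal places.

Total N = 7+1+9+72 = 89, so the proportions are 0.07865, 0.01124, 0.10112, 0.80899 (working shown to 5 dp, full precision carried).
Each pᵢ ln pᵢ term: 0.07865×(-2.54273)=-0.19999, 0.01124×(-4.48864)=-0.05043, 0.10112×(-2.29141)=-0.23172, 0.80899×(-0.21197)=-0.17148.
Sum = -0.65362, so H' = 0.654.

0.654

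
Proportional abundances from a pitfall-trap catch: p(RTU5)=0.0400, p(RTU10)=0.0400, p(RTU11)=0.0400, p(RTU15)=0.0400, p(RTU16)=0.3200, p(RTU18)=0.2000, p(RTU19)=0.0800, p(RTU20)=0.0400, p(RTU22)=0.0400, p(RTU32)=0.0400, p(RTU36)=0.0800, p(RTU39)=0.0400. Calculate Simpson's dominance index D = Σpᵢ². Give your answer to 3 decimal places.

0.168

D = 0.04² + 0.04² + 0.04² + 0.04² + 0.32² + 0.2² + 0.08² + 0.04² + 0.04² + 0.04² + 0.08² + 0.04² = 0.00160 + 0.00160 + 0.00160 + 0.00160 + 0.10240 + 0.04000 + 0.00640 + 0.00160 + 0.00160 + 0.00160 + 0.00640 + 0.00160 = 0.16800 (working shown to 5 dp, full precision carried).
To 3 decimal places, D = 0.168.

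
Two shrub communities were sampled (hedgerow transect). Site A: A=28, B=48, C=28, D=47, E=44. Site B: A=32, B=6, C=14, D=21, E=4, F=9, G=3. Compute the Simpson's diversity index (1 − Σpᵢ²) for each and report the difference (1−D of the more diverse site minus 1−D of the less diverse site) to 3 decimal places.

Site A: N=195, proportions 0.14359, 0.24615, 0.14359, 0.24103, 0.22564, giving 1−D = 0.78917 (working shown to 5 dp, full precision carried).
Site B: N=89, proportions 0.35955, 0.06742, 0.1573, 0.23596, 0.04494, 0.10112, 0.03371, giving 1−D = 0.77238.
Difference = |0.78917 − 0.77238| = 0.01679, i.e. 0.017 to 3 decimal places.

0.017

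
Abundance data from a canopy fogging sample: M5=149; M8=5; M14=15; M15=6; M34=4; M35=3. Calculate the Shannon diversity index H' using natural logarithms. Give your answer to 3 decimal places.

Total N = 149+5+15+6+4+3 = 182, so the proportions are 0.81868, 0.02747, 0.08242, 0.03297, 0.02198, 0.01648 (working shown to 5 dp, full precision carried).
Each pᵢ ln pᵢ term: 0.81868×(-0.20006)=-0.16379, 0.02747×(-3.59457)=-0.09875, 0.08242×(-2.49596)=-0.20571, 0.03297×(-3.41225)=-0.11249, 0.02198×(-3.81771)=-0.08391, 0.01648×(-4.10539)=-0.06767.
Sum = -0.73232, so H' = 0.732.

0.732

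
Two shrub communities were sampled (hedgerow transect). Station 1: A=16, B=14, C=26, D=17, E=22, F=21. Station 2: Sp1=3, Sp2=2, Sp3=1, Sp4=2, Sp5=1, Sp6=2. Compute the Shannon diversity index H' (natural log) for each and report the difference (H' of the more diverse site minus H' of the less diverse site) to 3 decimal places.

0.050

Station 1: N=116, proportions 0.137931, 0.12069, 0.224138, 0.146552, 0.189655, 0.181034, giving H' = 1.769786 (working shown to 6 dp, full precision carried).
Station 2: N=11, proportions 0.272727, 0.181818, 0.090909, 0.181818, 0.090909, 0.181818, giving H' = 1.720193.
Difference = |1.769786 − 1.720193| = 0.049593, i.e. 0.050 to 3 decimal places.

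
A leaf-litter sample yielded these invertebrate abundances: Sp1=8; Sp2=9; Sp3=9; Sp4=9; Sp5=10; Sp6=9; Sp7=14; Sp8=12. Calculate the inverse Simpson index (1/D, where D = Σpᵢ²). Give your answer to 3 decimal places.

Total N = 8+9+9+9+10+9+14+12 = 80, so the proportions are 0.1, 0.1125, 0.1125, 0.1125, 0.125, 0.1125, 0.175, 0.15 (working shown to 7 dp, full precision carried).
D = 0.1² + 0.1125² + 0.1125² + 0.1125² + 0.125² + 0.1125² + 0.175² + 0.15² = 0.0100000 + 0.0126563 + 0.0126563 + 0.0126563 + 0.0156250 + 0.0126563 + 0.0306250 + 0.0225000 = 0.1293750.
So 1/D = 7.72947, i.e. 7.729 to 3 decimal places.

7.729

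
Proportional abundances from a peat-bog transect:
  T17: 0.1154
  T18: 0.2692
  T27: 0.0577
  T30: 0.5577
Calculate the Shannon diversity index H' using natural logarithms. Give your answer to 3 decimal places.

1.093

Each pᵢ ln pᵢ term (working shown to 5 dp, full precision carried): 0.1154×(-2.15935)=-0.24919, 0.2692×(-1.31230)=-0.35327, 0.0577×(-2.85250)=-0.16459, 0.5577×(-0.58393)=-0.32566.
Sum = -1.09271, so H' = 1.093.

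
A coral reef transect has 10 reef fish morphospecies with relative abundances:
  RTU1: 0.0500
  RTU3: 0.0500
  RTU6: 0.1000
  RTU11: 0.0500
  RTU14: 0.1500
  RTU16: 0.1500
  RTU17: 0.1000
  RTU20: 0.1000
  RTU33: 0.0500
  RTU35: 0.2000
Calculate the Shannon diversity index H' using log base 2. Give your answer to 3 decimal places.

3.146

Each pᵢ log₂ pᵢ term (working shown to 5 dp, full precision carried): 0.05×(-4.32193)=-0.21610, 0.05×(-4.32193)=-0.21610, 0.1×(-3.32193)=-0.33219, 0.05×(-4.32193)=-0.21610, 0.15×(-2.73697)=-0.41054, 0.15×(-2.73697)=-0.41054, 0.1×(-3.32193)=-0.33219, 0.1×(-3.32193)=-0.33219, 0.05×(-4.32193)=-0.21610, 0.2×(-2.32193)=-0.46439.
Sum = -3.14644, so H' = 3.146.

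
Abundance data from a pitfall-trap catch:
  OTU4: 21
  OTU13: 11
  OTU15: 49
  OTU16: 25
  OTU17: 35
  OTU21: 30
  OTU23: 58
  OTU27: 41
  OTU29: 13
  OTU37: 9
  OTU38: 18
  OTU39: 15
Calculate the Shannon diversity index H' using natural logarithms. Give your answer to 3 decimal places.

2.333

Total N = 21+11+49+25+35+30+58+41+13+9+18+15 = 325, so the proportions are 0.06462, 0.03385, 0.15077, 0.07692, 0.10769, 0.09231, 0.17846, 0.12615, 0.04, 0.02769, 0.05538, 0.04615 (working shown to 5 dp, full precision carried).
Each pᵢ ln pᵢ term: 0.06462×(-2.73930)=-0.17700, 0.03385×(-3.38593)=-0.11460, 0.15077×(-1.89200)=-0.28526, 0.07692×(-2.56495)=-0.19730, 0.10769×(-2.22848)=-0.23999, 0.09231×(-2.38263)=-0.21993, 0.17846×(-1.72338)=-0.30756, 0.12615×(-2.07025)=-0.26117, 0.04×(-3.21888)=-0.12876, 0.02769×(-3.58660)=-0.09932, 0.05538×(-2.89345)=-0.16025, 0.04615×(-3.07577)=-0.14196.
Sum = -2.33310, so H' = 2.333.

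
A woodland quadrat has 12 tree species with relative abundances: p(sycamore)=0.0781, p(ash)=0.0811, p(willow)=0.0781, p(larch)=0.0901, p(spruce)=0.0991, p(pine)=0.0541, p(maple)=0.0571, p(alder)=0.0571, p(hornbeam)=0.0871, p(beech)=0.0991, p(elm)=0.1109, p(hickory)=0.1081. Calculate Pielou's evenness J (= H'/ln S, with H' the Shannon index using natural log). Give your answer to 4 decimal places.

0.9895

H' = −Σ pᵢ ln pᵢ = −((-0.199137) + (-0.203729) + (-0.199137) + (-0.216856) + (-0.229082) + (-0.157805) + (-0.163475) + (-0.163475) + (-0.212585) + (-0.229082) + (-0.243883) + (-0.240490)) = 2.458735 (working shown to 6 dp, full precision carried).
With S = 12 species, ln S = 2.484907, so J = 2.458735/2.484907 = 0.989468, i.e. 0.9895 to 4 decimal places.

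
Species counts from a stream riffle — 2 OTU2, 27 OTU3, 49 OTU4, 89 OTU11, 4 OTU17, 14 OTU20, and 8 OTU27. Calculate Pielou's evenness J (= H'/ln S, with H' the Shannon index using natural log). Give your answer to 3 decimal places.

Total N = 2+27+49+89+4+14+8 = 193, so the proportions are 0.01036, 0.1399, 0.25389, 0.46114, 0.02073, 0.07254, 0.04145 (working shown to 5 dp, full precision carried).
H' = −Σ pᵢ ln pᵢ = −((-0.04735) + (-0.27516) + (-0.34804) + (-0.35695) + (-0.08034) + (-0.19032) + (-0.13195)) = 1.43010.
With S = 7 species, ln S = 1.94591, so J = 1.43010/1.94591 = 0.73493, i.e. 0.735 to 3 decimal places.

0.735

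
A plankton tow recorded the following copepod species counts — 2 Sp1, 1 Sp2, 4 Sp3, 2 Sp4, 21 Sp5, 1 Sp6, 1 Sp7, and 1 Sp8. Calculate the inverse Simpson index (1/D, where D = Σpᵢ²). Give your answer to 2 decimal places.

2.32

Total N = 2+1+4+2+21+1+1+1 = 33, so the proportions are 0.06061, 0.0303, 0.12121, 0.06061, 0.63636, 0.0303, 0.0303, 0.0303 (working shown to 5 dp, full precision carried).
D = 0.06061² + 0.0303² + 0.12121² + 0.06061² + 0.63636² + 0.0303² + 0.0303² + 0.0303² = 0.00367 + 0.00092 + 0.01469 + 0.00367 + 0.40496 + 0.00092 + 0.00092 + 0.00092 = 0.43067.
So 1/D = 2.3220, i.e. 2.32 to 2 decimal places.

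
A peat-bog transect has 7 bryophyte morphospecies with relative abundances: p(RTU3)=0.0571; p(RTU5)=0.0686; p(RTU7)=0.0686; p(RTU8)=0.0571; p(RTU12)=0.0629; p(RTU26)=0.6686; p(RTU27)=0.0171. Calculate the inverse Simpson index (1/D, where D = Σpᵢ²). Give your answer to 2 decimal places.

2.14

D = 0.0571² + 0.0686² + 0.0686² + 0.0571² + 0.0629² + 0.6686² + 0.0171² = 0.00326 + 0.00471 + 0.00471 + 0.00326 + 0.00396 + 0.44703 + 0.00029 = 0.46721 (working shown to 5 dp, full precision carried).
So 1/D = 2.1404, i.e. 2.14 to 2 decimal places.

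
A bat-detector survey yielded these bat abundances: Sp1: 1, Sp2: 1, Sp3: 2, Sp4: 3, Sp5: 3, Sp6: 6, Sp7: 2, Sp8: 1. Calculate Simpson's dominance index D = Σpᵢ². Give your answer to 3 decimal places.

0.180

Total N = 1+1+2+3+3+6+2+1 = 19, so the proportions are 0.05263, 0.05263, 0.10526, 0.15789, 0.15789, 0.31579, 0.10526, 0.05263 (working shown to 5 dp, full precision carried).
D = 0.05263² + 0.05263² + 0.10526² + 0.15789² + 0.15789² + 0.31579² + 0.10526² + 0.05263² = 0.00277 + 0.00277 + 0.01108 + 0.02493 + 0.02493 + 0.09972 + 0.01108 + 0.00277 = 0.18006.
To 3 decimal places, D = 0.180.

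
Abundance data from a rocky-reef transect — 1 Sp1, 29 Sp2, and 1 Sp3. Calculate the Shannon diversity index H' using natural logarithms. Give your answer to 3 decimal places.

0.284

Total N = 1+29+1 = 31, so the proportions are 0.03226, 0.93548, 0.03226 (working shown to 5 dp, full precision carried).
Each pᵢ ln pᵢ term: 0.03226×(-3.43399)=-0.11077, 0.93548×(-0.06669)=-0.06239, 0.03226×(-3.43399)=-0.11077.
Sum = -0.28394, so H' = 0.284.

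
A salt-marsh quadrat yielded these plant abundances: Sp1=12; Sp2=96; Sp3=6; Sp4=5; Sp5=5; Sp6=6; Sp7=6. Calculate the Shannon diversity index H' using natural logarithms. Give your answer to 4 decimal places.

1.1160

Total N = 12+96+6+5+5+6+6 = 136, so the proportions are 0.088235, 0.705882, 0.044118, 0.036765, 0.036765, 0.044118, 0.044118 (working shown to 6 dp, full precision carried).
Each pᵢ ln pᵢ term: 0.088235×(-2.427748)=-0.214213, 0.705882×(-0.348307)=-0.245864, 0.044118×(-3.120895)=-0.137687, 0.036765×(-3.303217)=-0.121442, 0.036765×(-3.303217)=-0.121442, 0.044118×(-3.120895)=-0.137687, 0.044118×(-3.120895)=-0.137687.
Sum = -1.116020, so H' = 1.1160.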